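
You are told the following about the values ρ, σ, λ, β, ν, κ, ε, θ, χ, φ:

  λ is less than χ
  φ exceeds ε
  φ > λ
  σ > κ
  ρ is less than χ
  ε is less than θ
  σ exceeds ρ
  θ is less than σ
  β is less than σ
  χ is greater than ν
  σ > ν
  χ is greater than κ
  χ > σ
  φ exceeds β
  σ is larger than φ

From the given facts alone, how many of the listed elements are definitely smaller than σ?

Directly below σ: κ, ν, ρ, β, φ, θ.
One step further: λ, ε (8 so far).
Nothing else is reachable below σ; 8 in all.

8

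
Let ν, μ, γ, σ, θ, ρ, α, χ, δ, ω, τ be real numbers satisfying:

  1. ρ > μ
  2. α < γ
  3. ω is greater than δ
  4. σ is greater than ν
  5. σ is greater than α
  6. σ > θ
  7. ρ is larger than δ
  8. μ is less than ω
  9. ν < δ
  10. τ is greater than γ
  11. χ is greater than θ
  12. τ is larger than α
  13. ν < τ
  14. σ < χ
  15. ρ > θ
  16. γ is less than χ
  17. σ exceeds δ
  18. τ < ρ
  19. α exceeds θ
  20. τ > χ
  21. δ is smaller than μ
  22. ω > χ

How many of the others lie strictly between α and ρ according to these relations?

4

Chaining upward from α reaches: σ, γ, χ, τ, ω.
Chaining downward from ρ reaches: ν, δ, θ, σ, γ, χ, μ, τ.
Strictly between α and ρ are those in both lists: σ, γ, χ, τ — 4 elements.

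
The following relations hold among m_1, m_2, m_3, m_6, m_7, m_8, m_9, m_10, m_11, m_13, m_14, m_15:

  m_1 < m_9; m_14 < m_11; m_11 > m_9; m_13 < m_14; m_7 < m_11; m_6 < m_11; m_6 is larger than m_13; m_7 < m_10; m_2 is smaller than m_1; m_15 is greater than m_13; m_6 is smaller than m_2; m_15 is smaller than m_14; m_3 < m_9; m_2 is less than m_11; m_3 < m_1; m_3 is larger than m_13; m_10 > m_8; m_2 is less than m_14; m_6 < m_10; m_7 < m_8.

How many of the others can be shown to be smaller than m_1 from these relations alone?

From m_1 the given relations immediately reach m_3, m_2.
From those, m_13, m_6 — 4 in total.
No other element is forced below m_1 by the given relations, so the count is 4.

4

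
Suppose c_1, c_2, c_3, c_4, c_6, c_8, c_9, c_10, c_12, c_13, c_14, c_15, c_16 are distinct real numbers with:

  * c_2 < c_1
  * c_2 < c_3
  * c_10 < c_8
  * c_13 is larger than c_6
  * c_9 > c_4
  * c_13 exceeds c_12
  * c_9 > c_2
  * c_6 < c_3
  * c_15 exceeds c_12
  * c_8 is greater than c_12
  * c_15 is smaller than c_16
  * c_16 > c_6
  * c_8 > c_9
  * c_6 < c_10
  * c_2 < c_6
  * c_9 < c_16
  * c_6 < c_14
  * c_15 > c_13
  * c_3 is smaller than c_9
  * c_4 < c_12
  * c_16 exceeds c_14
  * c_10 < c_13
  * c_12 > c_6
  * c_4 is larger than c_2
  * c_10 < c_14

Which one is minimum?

Chaining upward from c_2: directly above it, c_4, c_6, c_3, c_1, c_9; then c_10, c_14, c_12, c_13, c_8, c_16; then c_15.
That covers every other element, and nothing is given below c_2, so c_2 is the minimum.

c_2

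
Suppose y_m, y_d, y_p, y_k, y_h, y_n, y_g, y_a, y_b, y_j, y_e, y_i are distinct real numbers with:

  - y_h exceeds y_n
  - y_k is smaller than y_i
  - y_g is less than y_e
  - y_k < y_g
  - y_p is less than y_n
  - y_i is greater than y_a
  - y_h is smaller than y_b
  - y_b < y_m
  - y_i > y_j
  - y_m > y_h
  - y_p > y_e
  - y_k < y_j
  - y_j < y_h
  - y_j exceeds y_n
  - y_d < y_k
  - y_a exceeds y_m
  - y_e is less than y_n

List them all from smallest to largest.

The consecutive links are each given: y_d < y_k; y_k < y_g; y_g < y_e; y_e < y_p; y_p < y_n; y_n < y_j; y_j < y_h; y_h < y_b; y_b < y_m; y_m < y_a; y_a < y_i.

y_d < y_k < y_g < y_e < y_p < y_n < y_j < y_h < y_b < y_m < y_a < y_i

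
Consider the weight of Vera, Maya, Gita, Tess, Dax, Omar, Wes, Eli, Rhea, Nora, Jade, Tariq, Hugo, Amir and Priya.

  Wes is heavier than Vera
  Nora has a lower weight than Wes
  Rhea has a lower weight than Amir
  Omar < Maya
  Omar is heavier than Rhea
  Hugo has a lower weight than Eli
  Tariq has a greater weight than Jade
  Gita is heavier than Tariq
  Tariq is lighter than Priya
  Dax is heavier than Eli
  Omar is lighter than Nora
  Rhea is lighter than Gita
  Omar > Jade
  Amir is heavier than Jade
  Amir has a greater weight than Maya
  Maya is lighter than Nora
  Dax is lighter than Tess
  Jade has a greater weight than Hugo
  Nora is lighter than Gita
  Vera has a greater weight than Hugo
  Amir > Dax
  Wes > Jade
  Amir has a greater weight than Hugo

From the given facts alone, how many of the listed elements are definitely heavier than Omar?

From Omar the given relations immediately reach Maya, Nora.
From those, Amir, Wes, Gita — 5 in total.
Nothing else is reachable above Omar; 5 in all.

5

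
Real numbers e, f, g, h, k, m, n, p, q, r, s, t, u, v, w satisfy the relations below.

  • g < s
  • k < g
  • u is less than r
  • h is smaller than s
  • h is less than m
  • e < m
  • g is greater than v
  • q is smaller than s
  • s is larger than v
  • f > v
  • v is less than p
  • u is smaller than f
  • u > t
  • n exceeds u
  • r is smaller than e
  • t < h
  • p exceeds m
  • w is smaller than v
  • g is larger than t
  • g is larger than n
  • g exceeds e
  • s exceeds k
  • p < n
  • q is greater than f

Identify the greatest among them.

s

t is not greatest since t < h; w is not greatest since w < v; h is not greatest since h < m; u is not greatest since u < r; r is not greatest since r < e; v is not greatest since v < g; f is not greatest since f < q; e is not greatest since e < g; m is not greatest since m < p; p is not greatest since p < n; q is not greatest since q < s; k is not greatest since k < s; n is not greatest since n < g; g is not greatest since g < s.
Only s has nothing above it, so s is the greatest.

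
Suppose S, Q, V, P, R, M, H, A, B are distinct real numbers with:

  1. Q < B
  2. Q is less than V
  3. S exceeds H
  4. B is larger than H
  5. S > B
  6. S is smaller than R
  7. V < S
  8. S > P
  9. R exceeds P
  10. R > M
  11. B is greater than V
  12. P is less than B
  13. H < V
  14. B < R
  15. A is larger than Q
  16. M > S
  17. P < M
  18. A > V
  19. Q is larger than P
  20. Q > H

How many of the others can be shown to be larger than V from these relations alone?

Directly above V: B, A, S.
One step further: M, R (5 so far).
No other element is forced above V by the given relations, so the count is 5.

5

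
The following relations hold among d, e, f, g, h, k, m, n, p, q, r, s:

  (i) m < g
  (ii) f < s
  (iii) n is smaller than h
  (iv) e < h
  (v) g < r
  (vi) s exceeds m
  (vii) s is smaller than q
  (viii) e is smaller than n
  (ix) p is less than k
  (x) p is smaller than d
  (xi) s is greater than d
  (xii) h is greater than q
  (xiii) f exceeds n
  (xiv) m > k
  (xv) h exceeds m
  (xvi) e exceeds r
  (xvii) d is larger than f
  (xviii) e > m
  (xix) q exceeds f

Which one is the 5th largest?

Chaining the given pairs: p < k < m < g < r < e < n < f < d < s < q < h.
The 5th largest is f.

f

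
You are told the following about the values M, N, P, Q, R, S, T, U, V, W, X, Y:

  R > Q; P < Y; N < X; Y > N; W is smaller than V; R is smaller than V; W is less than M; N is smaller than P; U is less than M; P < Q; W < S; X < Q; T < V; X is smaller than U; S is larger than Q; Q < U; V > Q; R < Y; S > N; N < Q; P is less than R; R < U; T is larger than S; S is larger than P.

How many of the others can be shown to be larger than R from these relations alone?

4

From R the given relations immediately reach U, Y, V.
From those, M — 4 in total.
Nothing else is reachable above R; 4 in all.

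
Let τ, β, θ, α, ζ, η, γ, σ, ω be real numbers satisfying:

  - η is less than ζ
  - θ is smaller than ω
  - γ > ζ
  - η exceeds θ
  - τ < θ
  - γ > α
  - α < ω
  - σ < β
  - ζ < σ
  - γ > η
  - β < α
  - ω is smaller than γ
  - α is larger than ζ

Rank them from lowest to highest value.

The consecutive links are each given: τ < θ; θ < η; η < ζ; ζ < σ; σ < β; β < α; α < ω; ω < γ.

τ < θ < η < ζ < σ < β < α < ω < γ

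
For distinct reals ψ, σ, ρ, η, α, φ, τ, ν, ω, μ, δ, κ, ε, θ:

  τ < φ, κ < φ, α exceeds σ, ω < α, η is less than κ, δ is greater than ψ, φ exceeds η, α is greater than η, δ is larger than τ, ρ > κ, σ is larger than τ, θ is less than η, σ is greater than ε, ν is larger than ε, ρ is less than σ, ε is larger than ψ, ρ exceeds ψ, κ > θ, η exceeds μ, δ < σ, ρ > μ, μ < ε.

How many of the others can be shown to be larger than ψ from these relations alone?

6

Directly above ψ: δ, ε, ρ.
One step further: ν, σ (5 so far).
One step further: α (6 so far).
Nothing else is reachable above ψ; 6 in all.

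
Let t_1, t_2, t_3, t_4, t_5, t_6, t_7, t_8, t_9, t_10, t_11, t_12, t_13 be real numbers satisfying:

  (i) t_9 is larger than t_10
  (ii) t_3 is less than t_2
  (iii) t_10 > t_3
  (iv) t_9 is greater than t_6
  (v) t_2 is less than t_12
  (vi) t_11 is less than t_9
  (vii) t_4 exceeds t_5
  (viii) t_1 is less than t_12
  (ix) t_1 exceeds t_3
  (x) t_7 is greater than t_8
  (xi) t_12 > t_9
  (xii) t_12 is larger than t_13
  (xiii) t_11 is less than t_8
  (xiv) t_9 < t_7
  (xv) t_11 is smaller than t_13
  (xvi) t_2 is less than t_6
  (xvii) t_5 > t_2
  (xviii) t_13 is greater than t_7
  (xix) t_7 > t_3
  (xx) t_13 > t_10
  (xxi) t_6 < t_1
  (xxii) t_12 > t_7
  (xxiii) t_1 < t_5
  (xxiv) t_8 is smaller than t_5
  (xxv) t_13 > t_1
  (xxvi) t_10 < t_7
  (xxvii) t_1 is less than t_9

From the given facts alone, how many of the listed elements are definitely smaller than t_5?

From t_5 the given relations immediately reach t_2, t_1, t_8.
From those, t_3, t_6, t_11 — 6 in total.
Nothing else is reachable below t_5; 6 in all.

6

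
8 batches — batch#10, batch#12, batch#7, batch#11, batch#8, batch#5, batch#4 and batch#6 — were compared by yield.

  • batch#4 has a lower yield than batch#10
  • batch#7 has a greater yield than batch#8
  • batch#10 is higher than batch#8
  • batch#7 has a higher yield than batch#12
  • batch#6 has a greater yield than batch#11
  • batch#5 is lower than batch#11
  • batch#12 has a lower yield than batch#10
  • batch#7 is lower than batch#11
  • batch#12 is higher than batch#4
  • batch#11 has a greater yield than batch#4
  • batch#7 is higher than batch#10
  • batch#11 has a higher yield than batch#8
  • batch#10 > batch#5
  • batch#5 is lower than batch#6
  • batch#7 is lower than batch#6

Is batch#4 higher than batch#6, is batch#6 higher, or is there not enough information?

batch#6

The relevant relations are batch#4 < batch#12; batch#12 < batch#10; batch#10 < batch#7; batch#7 < batch#11; batch#11 < batch#6.
Together: batch#4 < batch#12 < batch#10 < batch#7 < batch#11 < batch#6.
So batch#6 is higher.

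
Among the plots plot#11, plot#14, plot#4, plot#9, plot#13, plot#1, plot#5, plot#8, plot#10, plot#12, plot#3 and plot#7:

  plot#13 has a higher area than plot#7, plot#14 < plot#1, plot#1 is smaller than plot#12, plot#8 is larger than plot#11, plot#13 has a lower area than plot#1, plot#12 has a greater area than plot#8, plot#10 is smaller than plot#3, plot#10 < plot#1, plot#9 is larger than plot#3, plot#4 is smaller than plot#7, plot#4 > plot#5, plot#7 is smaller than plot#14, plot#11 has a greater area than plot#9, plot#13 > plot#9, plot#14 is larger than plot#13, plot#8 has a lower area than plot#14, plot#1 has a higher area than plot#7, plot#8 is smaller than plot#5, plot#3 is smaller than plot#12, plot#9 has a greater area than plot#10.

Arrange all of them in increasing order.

Each adjacent pair is fixed by a given relation: plot#10 < plot#3; plot#3 < plot#9; plot#9 < plot#11; plot#11 < plot#8; plot#8 < plot#5; plot#5 < plot#4; plot#4 < plot#7; plot#7 < plot#13; plot#13 < plot#14; plot#14 < plot#1; plot#1 < plot#12. Chaining them end to end gives the full order.

plot#10 < plot#3 < plot#9 < plot#11 < plot#8 < plot#5 < plot#4 < plot#7 < plot#13 < plot#14 < plot#1 < plot#12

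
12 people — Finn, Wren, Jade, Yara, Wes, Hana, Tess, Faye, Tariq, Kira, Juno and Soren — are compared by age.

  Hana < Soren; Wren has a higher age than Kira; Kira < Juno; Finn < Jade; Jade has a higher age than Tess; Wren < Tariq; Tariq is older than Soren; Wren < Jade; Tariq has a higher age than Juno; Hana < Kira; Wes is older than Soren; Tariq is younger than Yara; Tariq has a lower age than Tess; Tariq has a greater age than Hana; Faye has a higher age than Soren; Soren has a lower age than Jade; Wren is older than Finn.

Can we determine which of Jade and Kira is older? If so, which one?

The relevant relations are Kira < Wren; Wren < Tariq; Tariq < Tess; Tess < Jade.
Together: Kira < Wren < Tariq < Tess < Jade.
So Jade is older.

Jade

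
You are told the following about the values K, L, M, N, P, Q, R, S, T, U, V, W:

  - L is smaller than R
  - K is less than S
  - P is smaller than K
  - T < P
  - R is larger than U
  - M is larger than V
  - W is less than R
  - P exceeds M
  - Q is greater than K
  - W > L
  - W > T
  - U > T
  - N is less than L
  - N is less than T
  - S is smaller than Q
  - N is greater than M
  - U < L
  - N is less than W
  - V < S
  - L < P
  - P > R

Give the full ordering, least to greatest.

Each adjacent pair is fixed by a given relation: V < M; M < N; N < T; T < U; U < L; L < W; W < R; R < P; P < K; K < S; S < Q. Chaining them end to end gives the full order.

V < M < N < T < U < L < W < R < P < K < S < Q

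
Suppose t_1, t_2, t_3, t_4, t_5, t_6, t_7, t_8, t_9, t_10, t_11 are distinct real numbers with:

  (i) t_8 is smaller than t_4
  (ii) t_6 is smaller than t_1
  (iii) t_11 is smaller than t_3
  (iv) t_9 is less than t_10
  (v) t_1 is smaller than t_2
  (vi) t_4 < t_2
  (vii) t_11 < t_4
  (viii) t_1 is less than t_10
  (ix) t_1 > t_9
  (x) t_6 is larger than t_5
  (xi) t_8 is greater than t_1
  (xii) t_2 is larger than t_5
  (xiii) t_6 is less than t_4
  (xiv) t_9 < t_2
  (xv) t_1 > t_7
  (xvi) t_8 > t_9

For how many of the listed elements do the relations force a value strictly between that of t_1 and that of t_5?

The relations place t_5 below t_1. An element lies strictly between them when it is forced above t_5 and also forced below t_1.
Above t_5: {t_6, t_10, t_8, t_4, t_2}. Below t_1: {t_7, t_6, t_9}.
Intersection: {t_6} — 1.

1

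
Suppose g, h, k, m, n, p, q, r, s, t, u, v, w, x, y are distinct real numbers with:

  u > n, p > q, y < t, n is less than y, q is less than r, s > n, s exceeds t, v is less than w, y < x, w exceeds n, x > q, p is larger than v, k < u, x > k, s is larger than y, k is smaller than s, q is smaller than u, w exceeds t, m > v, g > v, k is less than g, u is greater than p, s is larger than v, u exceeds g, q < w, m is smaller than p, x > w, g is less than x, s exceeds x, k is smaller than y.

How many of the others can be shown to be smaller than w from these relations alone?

6

The elements the relations force below w are n, v, q, k, y, t — no chain reaches any other.
That is 6.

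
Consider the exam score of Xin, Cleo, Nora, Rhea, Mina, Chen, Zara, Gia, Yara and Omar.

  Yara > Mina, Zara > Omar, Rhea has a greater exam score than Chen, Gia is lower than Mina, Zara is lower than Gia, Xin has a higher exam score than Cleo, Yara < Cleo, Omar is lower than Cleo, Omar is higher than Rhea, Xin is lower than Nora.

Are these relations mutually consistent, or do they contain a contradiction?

The single ordering Chen < Rhea < Omar < Zara < Gia < Mina < Yara < Cleo < Xin < Nora satisfies every listed relation, so no contradiction arises.

consistent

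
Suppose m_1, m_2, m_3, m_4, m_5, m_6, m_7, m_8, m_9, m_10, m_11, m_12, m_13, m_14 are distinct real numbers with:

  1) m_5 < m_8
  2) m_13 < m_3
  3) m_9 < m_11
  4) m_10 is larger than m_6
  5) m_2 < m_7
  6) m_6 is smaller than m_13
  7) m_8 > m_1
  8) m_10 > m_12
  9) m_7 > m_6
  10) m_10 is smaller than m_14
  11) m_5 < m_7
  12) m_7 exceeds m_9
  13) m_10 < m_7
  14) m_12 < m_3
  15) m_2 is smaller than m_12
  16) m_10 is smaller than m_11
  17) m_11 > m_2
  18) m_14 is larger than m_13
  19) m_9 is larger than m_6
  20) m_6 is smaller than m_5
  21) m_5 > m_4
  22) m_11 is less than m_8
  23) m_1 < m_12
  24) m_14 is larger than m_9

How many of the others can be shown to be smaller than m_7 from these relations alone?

From m_7 the given relations immediately reach m_6, m_5, m_2, m_9, m_10.
From those, m_4, m_12 — 7 in total.
From those, m_1 — 8 in total.
No other element is forced below m_7 by the given relations, so the count is 8.

8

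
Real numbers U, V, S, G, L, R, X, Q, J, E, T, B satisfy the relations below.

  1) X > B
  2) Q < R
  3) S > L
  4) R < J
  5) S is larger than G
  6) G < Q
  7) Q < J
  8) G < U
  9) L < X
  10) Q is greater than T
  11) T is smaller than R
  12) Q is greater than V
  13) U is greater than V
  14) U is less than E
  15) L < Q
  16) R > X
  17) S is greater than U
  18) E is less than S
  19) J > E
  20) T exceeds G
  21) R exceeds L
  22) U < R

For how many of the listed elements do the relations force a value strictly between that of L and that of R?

The relations place L below R. An element lies strictly between them when it is forced above L and also forced below R.
Above L: {X, Q, S, J}. Below R: {V, G, U, B, X, T, Q}.
Intersection: {X, Q} — 2.

2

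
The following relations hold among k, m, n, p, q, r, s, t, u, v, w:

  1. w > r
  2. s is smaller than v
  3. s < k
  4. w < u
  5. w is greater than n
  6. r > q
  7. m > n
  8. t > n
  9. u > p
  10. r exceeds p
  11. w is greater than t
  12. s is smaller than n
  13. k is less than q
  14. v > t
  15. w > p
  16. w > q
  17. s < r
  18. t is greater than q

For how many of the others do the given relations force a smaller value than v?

Directly below v: s, t.
One step further: n, q (4 so far).
One step further: k (5 so far).
No other element is forced below v by the given relations, so the count is 5.

5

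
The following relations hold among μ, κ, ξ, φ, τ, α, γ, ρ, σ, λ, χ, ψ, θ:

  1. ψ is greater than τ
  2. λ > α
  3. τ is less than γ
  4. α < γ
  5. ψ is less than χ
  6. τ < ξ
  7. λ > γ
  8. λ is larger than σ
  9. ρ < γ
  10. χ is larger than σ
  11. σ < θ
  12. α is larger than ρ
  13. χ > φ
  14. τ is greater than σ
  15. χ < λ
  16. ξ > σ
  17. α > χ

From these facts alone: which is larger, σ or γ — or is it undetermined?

σ < τ and τ < ψ give σ < ψ.
Then ψ < χ extends the chain to χ.
Then χ < α extends the chain to α.
With α < γ: σ < τ < ψ < χ < α < γ.
So γ is larger.

γ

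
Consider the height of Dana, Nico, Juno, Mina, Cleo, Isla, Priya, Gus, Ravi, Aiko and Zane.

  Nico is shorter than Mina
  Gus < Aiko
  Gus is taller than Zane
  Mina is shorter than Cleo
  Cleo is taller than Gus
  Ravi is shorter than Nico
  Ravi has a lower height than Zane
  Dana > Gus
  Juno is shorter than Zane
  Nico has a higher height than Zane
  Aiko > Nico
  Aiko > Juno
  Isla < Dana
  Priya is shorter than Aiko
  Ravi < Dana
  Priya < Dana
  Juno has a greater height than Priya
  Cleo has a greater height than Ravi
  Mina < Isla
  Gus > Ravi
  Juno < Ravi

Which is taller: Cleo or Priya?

The relevant relations are Priya < Juno; Juno < Ravi; Ravi < Zane; Zane < Nico; Nico < Mina; Mina < Cleo.
Chaining these gives Priya < Juno < Ravi < Zane < Nico < Mina < Cleo.
So Priya < Cleo; Cleo is the taller of the two.

Cleo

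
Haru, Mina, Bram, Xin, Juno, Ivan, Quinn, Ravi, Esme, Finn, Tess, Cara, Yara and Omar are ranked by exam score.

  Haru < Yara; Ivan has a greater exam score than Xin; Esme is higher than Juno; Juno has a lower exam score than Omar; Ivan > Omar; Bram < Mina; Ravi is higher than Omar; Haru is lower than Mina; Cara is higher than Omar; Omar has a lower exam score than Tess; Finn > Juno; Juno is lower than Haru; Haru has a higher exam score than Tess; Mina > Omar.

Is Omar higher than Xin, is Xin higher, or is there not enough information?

undetermined

Following every chain through Xin: above Xin we get Ivan.
Omar is not reached, and no chain runs the other way from Omar to Xin.
So the given relations leave the order of Xin and Omar undetermined.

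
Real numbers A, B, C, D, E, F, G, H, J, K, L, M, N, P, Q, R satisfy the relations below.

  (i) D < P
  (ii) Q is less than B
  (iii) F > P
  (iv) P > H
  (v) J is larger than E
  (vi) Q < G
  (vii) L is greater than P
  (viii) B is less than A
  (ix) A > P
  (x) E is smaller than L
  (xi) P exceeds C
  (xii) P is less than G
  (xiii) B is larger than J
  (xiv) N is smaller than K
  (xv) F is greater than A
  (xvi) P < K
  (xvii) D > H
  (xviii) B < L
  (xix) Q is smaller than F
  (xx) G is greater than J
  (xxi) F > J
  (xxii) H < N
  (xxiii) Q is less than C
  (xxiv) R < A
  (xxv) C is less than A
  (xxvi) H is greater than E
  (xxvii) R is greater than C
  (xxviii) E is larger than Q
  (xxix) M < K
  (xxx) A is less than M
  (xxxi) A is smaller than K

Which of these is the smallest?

E is not least since Q < E; C is not least since Q < C; J is not least since E < J; R is not least since C < R; B is not least since Q < B; H is not least since E < H; N is not least since H < N; D is not least since H < D; P is not least since D < P; A is not least since B < A; L is not least since P < L; M is not least since A < M; G is not least since J < G; K is not least since P < K; F is not least since A < F.
Only Q has nothing below it, so Q is the smallest.

Q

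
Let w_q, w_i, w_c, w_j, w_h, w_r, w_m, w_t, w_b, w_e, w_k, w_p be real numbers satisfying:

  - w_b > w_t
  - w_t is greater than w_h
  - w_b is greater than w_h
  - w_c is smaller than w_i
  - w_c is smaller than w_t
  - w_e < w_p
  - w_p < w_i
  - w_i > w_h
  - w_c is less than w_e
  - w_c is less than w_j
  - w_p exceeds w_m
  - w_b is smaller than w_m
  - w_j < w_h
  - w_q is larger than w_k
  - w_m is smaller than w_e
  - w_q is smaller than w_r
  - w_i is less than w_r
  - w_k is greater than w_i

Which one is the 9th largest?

Piecing the relations together gives one ordering: w_c < w_j < w_h < w_t < w_b < w_m < w_e < w_p < w_i < w_k < w_q < w_r.
The 9th largest is w_t.

w_t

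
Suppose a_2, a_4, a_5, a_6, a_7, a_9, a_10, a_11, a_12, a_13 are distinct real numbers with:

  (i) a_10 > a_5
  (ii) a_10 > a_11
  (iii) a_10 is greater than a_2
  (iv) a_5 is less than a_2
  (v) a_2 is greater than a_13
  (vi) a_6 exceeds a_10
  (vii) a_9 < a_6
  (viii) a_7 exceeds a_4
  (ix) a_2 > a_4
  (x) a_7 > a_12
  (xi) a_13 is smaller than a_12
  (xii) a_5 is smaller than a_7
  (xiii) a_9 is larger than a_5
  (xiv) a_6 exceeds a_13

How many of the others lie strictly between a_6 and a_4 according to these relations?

The relations place a_4 below a_6. An element lies strictly between them when it is forced above a_4 and also forced below a_6.
Above a_4: {a_2, a_10, a_7}. Below a_6: {a_5, a_11, a_13, a_2, a_9, a_10}.
Intersection: {a_2, a_10} — 2.

2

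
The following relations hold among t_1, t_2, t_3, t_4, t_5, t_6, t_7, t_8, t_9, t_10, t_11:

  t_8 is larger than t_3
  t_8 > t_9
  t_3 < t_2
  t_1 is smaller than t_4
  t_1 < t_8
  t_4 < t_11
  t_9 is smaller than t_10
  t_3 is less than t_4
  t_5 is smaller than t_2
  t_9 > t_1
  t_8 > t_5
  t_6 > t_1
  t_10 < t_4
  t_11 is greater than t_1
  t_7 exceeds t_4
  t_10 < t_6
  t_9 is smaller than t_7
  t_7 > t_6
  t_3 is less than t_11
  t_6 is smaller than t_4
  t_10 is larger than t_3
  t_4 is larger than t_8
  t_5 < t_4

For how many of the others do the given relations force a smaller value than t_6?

4

The elements the relations force below t_6 are t_1, t_9, t_3, t_10 — no chain reaches any other.
That is 4.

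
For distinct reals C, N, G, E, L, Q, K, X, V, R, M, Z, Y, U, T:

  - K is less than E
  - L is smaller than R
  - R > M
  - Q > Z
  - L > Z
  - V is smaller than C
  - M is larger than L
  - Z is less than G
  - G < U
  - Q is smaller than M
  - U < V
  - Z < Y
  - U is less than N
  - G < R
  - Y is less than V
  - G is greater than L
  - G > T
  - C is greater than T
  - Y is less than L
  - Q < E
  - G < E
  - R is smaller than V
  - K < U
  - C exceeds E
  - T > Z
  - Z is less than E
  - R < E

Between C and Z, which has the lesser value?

Z

Z < L < G < R < V < C, by transitivity through L, G, R, V.
So Z < C; Z is the smaller of the two.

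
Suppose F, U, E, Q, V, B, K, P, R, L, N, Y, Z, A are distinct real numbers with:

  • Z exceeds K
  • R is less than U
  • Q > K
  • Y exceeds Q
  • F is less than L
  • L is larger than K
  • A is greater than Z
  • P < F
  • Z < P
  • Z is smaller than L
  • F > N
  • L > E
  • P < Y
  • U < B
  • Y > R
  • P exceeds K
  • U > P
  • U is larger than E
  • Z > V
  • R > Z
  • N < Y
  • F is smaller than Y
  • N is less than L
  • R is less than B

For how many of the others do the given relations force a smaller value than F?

5

The elements the relations force below F are V, K, Z, P, N — no chain reaches any other.
That is 5.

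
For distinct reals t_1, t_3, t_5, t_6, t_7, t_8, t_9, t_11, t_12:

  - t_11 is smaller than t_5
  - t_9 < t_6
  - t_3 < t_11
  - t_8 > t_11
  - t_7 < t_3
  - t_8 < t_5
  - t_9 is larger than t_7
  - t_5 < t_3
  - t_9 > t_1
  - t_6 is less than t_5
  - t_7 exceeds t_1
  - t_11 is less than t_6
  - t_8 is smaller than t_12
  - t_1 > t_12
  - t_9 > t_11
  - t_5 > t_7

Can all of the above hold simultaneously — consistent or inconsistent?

We have t_3 < t_11 stated directly, yet also t_11 < t_8 < t_12 < t_1 < t_7 < t_9 < t_6 < t_5 < t_3 by chaining the others — so t_11 < t_3. Contradiction.

inconsistent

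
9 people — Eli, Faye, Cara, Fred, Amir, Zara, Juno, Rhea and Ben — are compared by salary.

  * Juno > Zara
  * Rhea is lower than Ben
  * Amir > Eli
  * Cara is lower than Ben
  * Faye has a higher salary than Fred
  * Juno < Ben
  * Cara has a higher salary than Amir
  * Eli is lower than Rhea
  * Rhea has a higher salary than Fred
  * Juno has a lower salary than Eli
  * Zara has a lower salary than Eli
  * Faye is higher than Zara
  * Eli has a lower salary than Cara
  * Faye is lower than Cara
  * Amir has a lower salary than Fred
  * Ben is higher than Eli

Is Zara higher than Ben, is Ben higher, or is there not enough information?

The relevant relations are Zara < Juno; Juno < Eli; Eli < Amir; Amir < Fred; Fred < Faye; Faye < Cara; Cara < Ben.
Chaining these gives Zara < Juno < Eli < Amir < Fred < Faye < Cara < Ben.
So Ben is higher.

Ben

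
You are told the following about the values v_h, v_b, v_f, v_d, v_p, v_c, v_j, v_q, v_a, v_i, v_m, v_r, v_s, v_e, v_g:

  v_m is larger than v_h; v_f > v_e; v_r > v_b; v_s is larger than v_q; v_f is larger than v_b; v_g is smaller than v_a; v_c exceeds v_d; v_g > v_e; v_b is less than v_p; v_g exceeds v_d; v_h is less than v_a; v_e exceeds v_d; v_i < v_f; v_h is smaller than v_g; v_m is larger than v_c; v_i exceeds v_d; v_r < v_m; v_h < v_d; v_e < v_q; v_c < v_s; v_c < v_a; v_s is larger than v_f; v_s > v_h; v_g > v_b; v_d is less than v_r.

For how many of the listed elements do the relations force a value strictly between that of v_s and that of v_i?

1

Chaining upward from v_i reaches: v_f.
Chaining downward from v_s reaches: v_h, v_b, v_d, v_c, v_e, v_f, v_q.
Strictly between v_i and v_s are those in both lists: v_f — 1 element.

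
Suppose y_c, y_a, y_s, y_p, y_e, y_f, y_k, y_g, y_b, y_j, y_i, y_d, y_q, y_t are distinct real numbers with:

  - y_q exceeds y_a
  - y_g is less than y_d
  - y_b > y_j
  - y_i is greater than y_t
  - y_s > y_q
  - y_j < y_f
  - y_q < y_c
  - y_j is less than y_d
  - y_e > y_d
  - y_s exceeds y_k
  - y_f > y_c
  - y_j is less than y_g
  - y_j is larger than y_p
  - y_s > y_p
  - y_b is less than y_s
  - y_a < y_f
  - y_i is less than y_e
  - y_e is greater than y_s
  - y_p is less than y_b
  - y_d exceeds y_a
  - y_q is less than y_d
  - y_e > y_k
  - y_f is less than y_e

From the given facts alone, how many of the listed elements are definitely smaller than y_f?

5

Directly below y_f: y_a, y_j, y_c.
One step further: y_p, y_q (5 so far).
No other element is forced below y_f by the given relations, so the count is 5.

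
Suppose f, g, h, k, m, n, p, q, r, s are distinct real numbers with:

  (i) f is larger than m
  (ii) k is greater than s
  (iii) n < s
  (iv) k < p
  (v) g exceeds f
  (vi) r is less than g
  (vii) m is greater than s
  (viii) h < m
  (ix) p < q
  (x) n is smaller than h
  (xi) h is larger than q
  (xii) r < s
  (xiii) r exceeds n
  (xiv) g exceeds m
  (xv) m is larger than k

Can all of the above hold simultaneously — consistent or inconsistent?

consistent

Every relation is compatible with n < r < s < k < p < q < h < m < f < g; the set is consistent.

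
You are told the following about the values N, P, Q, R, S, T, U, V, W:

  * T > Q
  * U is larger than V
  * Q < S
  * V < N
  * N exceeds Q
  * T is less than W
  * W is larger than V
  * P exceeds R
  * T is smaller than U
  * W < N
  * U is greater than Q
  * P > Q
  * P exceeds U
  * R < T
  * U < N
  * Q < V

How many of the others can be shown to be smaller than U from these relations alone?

4

From U the given relations immediately reach Q, V, T.
From those, R — 4 in total.
Nothing else is reachable below U; 4 in all.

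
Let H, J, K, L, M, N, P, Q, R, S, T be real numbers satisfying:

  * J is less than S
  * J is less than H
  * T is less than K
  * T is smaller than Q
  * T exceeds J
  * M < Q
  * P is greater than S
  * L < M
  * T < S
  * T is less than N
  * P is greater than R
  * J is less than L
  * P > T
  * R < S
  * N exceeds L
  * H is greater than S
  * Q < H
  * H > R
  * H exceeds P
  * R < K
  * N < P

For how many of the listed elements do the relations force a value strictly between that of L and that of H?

Chaining upward from L reaches: N, M, Q, P.
Chaining downward from H reaches: J, T, R, S, N, M, Q, P.
Strictly between L and H are those in both lists: N, M, Q, P — 4 elements.

4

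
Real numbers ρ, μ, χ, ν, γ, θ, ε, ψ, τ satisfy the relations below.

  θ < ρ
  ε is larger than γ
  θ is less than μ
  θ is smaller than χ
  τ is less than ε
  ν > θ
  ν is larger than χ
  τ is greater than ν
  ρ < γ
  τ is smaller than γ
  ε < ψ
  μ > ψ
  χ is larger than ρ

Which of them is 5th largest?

τ

Chaining the given pairs: θ < ρ < χ < ν < τ < γ < ε < ψ < μ.
The 5th largest is τ.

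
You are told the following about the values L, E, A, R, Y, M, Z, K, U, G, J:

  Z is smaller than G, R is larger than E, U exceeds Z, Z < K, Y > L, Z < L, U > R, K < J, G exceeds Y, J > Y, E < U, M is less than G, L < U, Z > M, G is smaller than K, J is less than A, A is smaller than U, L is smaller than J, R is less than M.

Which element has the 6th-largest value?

The consecutive relations fix a unique order: E < R < M < Z < L < Y < G < K < J < A < U.
The 6th largest is Y.

Y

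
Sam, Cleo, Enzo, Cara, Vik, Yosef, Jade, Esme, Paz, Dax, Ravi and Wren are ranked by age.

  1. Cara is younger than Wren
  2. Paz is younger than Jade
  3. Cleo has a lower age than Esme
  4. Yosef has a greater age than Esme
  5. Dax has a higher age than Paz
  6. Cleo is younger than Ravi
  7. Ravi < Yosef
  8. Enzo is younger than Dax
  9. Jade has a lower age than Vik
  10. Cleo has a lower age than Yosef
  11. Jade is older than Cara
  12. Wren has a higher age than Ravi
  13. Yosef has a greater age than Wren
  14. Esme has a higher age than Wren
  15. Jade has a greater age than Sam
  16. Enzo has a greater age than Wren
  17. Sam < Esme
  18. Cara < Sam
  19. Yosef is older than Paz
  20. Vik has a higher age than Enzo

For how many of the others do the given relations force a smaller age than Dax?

Directly below Dax: Paz, Enzo.
One step further: Wren (3 so far).
One step further: Cara, Ravi (5 so far).
One step further: Cleo (6 so far).
Nothing else is reachable below Dax; 6 in all.

6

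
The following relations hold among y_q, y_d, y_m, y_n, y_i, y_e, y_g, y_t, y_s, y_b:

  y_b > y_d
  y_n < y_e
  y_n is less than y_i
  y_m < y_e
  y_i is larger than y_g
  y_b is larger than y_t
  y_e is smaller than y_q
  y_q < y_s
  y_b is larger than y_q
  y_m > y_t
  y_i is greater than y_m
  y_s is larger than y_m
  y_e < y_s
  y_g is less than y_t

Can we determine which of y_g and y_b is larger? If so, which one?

Link the given pairs in sequence: y_g < y_t; y_t < y_m; y_m < y_e; y_e < y_q; y_q < y_b.
Chaining these gives y_g < y_t < y_m < y_e < y_q < y_b.
So y_b is larger.

y_b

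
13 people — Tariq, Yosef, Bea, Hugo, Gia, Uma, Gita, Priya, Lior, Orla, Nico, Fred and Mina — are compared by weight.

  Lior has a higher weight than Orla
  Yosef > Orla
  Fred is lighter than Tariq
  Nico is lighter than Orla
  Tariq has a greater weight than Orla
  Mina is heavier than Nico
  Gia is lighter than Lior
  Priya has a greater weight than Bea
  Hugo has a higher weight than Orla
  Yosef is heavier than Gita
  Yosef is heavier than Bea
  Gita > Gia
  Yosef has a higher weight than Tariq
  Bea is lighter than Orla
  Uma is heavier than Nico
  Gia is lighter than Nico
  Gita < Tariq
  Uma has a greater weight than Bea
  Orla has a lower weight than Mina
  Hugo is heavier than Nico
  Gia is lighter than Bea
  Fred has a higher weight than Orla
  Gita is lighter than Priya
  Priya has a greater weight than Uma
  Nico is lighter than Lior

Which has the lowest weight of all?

Gia

Chaining upward from Gia: directly above it, Bea, Nico, Gita, Lior; then Orla, Uma, Priya, Tariq, Yosef, Mina, Hugo; then Fred.
That covers every other element, and nothing is given below Gia, so Gia is the lowest weight.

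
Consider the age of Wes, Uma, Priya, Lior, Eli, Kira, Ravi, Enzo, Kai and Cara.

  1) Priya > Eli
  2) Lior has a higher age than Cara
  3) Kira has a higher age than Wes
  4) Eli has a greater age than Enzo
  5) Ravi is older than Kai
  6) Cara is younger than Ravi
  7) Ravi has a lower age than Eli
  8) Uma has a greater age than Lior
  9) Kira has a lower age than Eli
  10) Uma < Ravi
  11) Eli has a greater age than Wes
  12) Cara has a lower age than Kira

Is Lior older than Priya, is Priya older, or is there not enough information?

Lior < Uma and Uma < Ravi give Lior < Ravi.
Then Ravi < Eli extends the chain to Eli.
With Eli < Priya: Lior < Uma < Ravi < Eli < Priya.
So Priya is older.

Priya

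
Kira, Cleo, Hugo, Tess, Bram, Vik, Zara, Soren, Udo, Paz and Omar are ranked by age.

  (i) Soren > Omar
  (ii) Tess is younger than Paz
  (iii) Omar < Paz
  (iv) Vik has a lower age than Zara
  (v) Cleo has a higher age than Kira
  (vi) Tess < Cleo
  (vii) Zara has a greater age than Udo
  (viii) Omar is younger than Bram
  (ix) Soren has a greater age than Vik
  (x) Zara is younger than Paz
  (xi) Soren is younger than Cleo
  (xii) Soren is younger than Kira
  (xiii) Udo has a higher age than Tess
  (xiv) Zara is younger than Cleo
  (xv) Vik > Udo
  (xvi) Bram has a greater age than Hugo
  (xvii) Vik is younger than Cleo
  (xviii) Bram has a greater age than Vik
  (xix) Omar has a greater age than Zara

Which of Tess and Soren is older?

Soren

Tess < Udo and Udo < Vik give Tess < Vik.
With Vik < Zara: Tess < Udo < Vik < Zara.
With Zara < Omar: Tess < Udo < Vik < Zara < Omar.
Then Omar < Soren extends the chain to Soren.
So Tess < Soren; Soren is the older of the two.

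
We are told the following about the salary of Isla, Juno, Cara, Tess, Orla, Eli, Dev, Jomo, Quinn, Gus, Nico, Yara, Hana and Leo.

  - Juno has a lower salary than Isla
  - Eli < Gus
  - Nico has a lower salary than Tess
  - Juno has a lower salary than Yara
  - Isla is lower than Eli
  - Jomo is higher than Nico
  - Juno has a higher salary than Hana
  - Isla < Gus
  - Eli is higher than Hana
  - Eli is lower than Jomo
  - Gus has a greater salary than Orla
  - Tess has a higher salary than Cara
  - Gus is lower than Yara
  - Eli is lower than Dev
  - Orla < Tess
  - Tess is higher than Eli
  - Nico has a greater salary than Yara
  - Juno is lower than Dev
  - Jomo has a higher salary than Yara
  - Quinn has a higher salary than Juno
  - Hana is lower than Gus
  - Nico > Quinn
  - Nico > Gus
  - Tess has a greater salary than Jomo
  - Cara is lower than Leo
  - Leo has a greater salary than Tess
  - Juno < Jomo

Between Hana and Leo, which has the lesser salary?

Hana

Hana < Juno < Isla < Eli < Gus < Yara < Nico < Jomo < Tess < Leo, by transitivity through Juno, Isla, Eli, Gus, Yara, Nico, Jomo, Tess.
So Hana < Leo; Hana is the lower of the two.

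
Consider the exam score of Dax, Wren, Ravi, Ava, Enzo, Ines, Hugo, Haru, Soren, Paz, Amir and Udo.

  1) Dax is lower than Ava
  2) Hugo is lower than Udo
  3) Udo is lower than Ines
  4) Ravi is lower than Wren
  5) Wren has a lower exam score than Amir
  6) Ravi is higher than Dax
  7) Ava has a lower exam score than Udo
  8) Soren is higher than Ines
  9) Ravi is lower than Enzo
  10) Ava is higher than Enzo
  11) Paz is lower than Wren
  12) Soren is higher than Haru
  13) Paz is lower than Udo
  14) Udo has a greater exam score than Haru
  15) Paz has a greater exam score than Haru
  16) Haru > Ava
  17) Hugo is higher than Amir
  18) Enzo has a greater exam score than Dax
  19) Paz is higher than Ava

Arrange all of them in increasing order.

Each adjacent pair is fixed by a given relation: Dax < Ravi; Ravi < Enzo; Enzo < Ava; Ava < Haru; Haru < Paz; Paz < Wren; Wren < Amir; Amir < Hugo; Hugo < Udo; Udo < Ines; Ines < Soren. Chaining them end to end gives the full order.

Dax < Ravi < Enzo < Ava < Haru < Paz < Wren < Amir < Hugo < Udo < Ines < Soren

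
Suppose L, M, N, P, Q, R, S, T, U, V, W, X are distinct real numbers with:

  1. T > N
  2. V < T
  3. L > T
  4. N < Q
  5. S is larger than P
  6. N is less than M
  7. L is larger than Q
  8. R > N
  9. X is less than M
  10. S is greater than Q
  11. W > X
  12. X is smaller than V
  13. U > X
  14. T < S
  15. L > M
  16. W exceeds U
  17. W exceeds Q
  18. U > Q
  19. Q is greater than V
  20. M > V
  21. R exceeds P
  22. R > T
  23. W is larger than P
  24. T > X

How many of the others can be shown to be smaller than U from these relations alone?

4

From U the given relations immediately reach X, Q.
From those, N, V — 4 in total.
No other element is forced below U by the given relations, so the count is 4.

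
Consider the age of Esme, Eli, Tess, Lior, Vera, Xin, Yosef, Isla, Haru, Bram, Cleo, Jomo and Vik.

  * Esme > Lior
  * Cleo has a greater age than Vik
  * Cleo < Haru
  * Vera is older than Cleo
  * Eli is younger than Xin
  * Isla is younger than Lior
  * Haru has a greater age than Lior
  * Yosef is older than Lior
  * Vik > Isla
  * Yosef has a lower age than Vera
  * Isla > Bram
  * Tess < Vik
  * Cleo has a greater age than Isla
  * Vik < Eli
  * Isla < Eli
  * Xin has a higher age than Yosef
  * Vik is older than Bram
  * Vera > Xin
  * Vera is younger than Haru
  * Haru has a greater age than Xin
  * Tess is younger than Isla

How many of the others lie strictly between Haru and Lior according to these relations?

The relations place Lior below Haru. An element lies strictly between them when it is forced above Lior and also forced below Haru.
Above Lior: {Esme, Yosef, Xin, Vera}. Below Haru: {Tess, Bram, Isla, Vik, Yosef, Cleo, Eli, Xin, Vera}.
Intersection: {Yosef, Xin, Vera} — 3.

3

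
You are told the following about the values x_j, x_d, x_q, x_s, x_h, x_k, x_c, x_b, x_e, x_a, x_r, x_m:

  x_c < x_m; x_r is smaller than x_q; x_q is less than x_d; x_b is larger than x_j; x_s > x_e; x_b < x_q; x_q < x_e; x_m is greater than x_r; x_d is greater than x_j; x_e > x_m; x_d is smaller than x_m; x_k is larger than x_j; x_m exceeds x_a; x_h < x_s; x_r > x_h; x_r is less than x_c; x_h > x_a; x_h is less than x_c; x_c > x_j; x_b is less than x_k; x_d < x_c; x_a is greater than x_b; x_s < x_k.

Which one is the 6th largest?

Piecing the relations together gives one ordering: x_j < x_b < x_a < x_h < x_r < x_q < x_d < x_c < x_m < x_e < x_s < x_k.
The 6th largest is x_d.

x_d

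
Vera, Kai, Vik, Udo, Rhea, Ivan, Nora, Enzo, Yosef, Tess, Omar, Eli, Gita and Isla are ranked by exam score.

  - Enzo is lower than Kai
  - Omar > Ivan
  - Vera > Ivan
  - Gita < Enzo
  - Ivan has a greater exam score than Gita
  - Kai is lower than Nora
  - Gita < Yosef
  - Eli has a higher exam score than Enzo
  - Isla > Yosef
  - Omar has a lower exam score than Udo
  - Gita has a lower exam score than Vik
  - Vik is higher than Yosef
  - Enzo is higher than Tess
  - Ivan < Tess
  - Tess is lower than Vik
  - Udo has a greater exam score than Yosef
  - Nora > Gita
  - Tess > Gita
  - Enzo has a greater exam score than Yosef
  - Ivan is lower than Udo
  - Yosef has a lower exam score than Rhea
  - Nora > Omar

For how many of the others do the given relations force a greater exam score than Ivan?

9

Directly above Ivan: Tess, Omar, Udo, Vera.
One step further: Enzo, Nora, Vik (7 so far).
One step further: Kai, Eli (9 so far).
No other element is forced above Ivan by the given relations, so the count is 9.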